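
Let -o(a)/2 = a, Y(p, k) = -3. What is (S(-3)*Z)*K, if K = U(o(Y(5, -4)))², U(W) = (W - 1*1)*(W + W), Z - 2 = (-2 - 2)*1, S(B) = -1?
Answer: 7200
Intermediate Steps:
o(a) = -2*a
Z = -2 (Z = 2 + (-2 - 2)*1 = 2 - 4*1 = 2 - 4 = -2)
U(W) = 2*W*(-1 + W) (U(W) = (W - 1)*(2*W) = (-1 + W)*(2*W) = 2*W*(-1 + W))
K = 3600 (K = (2*(-2*(-3))*(-1 - 2*(-3)))² = (2*6*(-1 + 6))² = (2*6*5)² = 60² = 3600)
(S(-3)*Z)*K = -1*(-2)*3600 = 2*3600 = 7200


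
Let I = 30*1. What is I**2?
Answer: 900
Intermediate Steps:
I = 30
I**2 = 30**2 = 900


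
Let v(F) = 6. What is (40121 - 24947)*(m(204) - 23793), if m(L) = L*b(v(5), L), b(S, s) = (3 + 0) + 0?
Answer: -351748494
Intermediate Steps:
b(S, s) = 3 (b(S, s) = 3 + 0 = 3)
m(L) = 3*L (m(L) = L*3 = 3*L)
(40121 - 24947)*(m(204) - 23793) = (40121 - 24947)*(3*204 - 23793) = 15174*(612 - 23793) = 15174*(-23181) = -351748494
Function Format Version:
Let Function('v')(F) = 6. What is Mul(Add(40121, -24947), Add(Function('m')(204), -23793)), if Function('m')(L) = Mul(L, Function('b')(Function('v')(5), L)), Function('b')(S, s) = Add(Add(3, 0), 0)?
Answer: -351748494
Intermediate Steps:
Function('b')(S, s) = 3 (Function('b')(S, s) = Add(3, 0) = 3)
Function('m')(L) = Mul(3, L) (Function('m')(L) = Mul(L, 3) = Mul(3, L))
Mul(Add(40121, -24947), Add(Function('m')(204), -23793)) = Mul(Add(40121, -24947), Add(Mul(3, 204), -23793)) = Mul(15174, Add(612, -23793)) = Mul(15174, -23181) = -351748494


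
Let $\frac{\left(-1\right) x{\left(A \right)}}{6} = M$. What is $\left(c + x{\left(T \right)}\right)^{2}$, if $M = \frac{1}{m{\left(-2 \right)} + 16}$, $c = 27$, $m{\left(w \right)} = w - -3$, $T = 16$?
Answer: $\frac{205209}{289} \approx 710.07$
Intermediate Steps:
$m{\left(w \right)} = 3 + w$ ($m{\left(w \right)} = w + 3 = 3 + w$)
$M = \frac{1}{17}$ ($M = \frac{1}{\left(3 - 2\right) + 16} = \frac{1}{1 + 16} = \frac{1}{17} \approx 0.058824$)
$x{\left(A \right)} = - \frac{6}{17}$ ($x{\left(A \right)} = \left(-6\right) \frac{1}{17} = - \frac{6}{17}$)
$\left(c + x{\left(T \right)}\right)^{2} = \left(27 - \frac{6}{17}\right)^{2} = \left(\frac{453}{17}\right)^{2} = \frac{205209}{289}$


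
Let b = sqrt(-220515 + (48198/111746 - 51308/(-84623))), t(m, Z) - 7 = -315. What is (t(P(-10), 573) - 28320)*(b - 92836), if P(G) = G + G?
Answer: 2657709008 - 744328*I*sqrt(148824397688859601379)/675448697 ≈ 2.6577e+9 - 1.3443e+7*I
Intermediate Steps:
P(G) = 2*G
t(m, Z) = -308 (t(m, Z) = 7 - 315 = -308)
b = 26*I*sqrt(148824397688859601379)/675448697 (b = sqrt(-220515 + (48198*(1/111746) - 51308*(-1/84623))) = sqrt(-220515 + (24099/55873 + 51308/84623)) = sqrt(-220515 + 4906061561/4728140879) = sqrt(-1042621079871124/4728140879) = 26*I*sqrt(148824397688859601379)/675448697 ≈ 469.59*I)
(t(P(-10), 573) - 28320)*(b - 92836) = (-308 - 28320)*(26*I*sqrt(148824397688859601379)/675448697 - 92836) = -28628*(-92836 + 26*I*sqrt(148824397688859601379)/675448697) = 2657709008 - 744328*I*sqrt(148824397688859601379)/675448697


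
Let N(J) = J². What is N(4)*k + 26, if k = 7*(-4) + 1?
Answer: -406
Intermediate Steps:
k = -27 (k = -28 + 1 = -27)
N(4)*k + 26 = 4²*(-27) + 26 = 16*(-27) + 26 = -432 + 26 = -406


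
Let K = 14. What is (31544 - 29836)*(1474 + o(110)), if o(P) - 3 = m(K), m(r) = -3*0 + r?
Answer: 2546628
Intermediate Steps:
m(r) = r (m(r) = 0 + r = r)
o(P) = 17 (o(P) = 3 + 14 = 17)
(31544 - 29836)*(1474 + o(110)) = (31544 - 29836)*(1474 + 17) = 1708*1491 = 2546628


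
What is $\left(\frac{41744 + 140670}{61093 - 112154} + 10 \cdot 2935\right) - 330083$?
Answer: $- \frac{15355910127}{51061} \approx -3.0074 \cdot 10^{5}$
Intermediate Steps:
$\left(\frac{41744 + 140670}{61093 - 112154} + 10 \cdot 2935\right) - 330083 = \left(\frac{182414}{-51061} + 29350\right) - 330083 = \left(182414 \left(- \frac{1}{51061}\right) + 29350\right) - 330083 = \left(- \frac{182414}{51061} + 29350\right) - 330083 = \frac{1498457936}{51061} - 330083 = - \frac{15355910127}{51061}$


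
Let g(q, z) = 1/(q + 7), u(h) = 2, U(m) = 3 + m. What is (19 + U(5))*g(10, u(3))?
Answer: 27/17 ≈ 1.5882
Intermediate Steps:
g(q, z) = 1/(7 + q)
(19 + U(5))*g(10, u(3)) = (19 + (3 + 5))/(7 + 10) = (19 + 8)/17 = 27*(1/17) = 27/17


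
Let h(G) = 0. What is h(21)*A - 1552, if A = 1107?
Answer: -1552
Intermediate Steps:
h(21)*A - 1552 = 0*1107 - 1552 = 0 - 1552 = -1552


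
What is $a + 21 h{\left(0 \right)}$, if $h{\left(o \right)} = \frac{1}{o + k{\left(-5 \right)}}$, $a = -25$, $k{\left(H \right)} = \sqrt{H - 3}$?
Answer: $-25 - \frac{21 i \sqrt{2}}{4} \approx -25.0 - 7.4246 i$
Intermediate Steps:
$k{\left(H \right)} = \sqrt{-3 + H}$
$h{\left(o \right)} = \frac{1}{o + 2 i \sqrt{2}}$ ($h{\left(o \right)} = \frac{1}{o + \sqrt{-3 - 5}} = \frac{1}{o + \sqrt{-8}} = \frac{1}{o + 2 i \sqrt{2}}$)
$a + 21 h{\left(0 \right)} = -25 + \frac{21}{0 + 2 i \sqrt{2}} = -25 + \frac{21}{2 i \sqrt{2}} = -25 + 21 \left(- \frac{i \sqrt{2}}{4}\right) = -25 - \frac{21 i \sqrt{2}}{4}$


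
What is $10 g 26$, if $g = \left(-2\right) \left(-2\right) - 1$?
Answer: $780$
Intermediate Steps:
$g = 3$ ($g = 4 - 1 = 3$)
$10 g 26 = 10 \cdot 3 \cdot 26 = 30 \cdot 26 = 780$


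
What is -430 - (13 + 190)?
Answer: -633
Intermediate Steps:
-430 - (13 + 190) = -430 - 1*203 = -430 - 203 = -633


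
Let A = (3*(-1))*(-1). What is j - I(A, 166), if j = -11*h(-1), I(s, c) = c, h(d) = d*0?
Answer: -166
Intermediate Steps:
h(d) = 0
A = 3 (A = -3*(-1) = 3)
j = 0 (j = -11*0 = 0)
j - I(A, 166) = 0 - 1*166 = 0 - 166 = -166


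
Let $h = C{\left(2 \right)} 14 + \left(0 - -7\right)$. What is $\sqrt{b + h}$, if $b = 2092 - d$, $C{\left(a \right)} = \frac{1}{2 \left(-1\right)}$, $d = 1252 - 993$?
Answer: $\sqrt{1833} \approx 42.814$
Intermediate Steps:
$d = 259$
$C{\left(a \right)} = - \frac{1}{2}$ ($C{\left(a \right)} = \frac{1}{2} \left(-1\right) = - \frac{1}{2}$)
$h = 0$ ($h = \left(- \frac{1}{2}\right) 14 + \left(0 - -7\right) = -7 + \left(0 + 7\right) = -7 + 7 = 0$)
$b = 1833$ ($b = 2092 - 259 = 1833$)
$\sqrt{b + h} = \sqrt{1833 + 0} = \sqrt{1833}$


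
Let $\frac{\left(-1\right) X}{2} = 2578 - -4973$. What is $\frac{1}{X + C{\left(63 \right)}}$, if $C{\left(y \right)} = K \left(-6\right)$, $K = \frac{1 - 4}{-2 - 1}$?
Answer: $- \frac{1}{15108} \approx -6.619 \cdot 10^{-5}$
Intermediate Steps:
$K = 1$ ($K = - \frac{3}{-3} = \left(-3\right) \left(- \frac{1}{3}\right) = 1$)
$X = -15102$ ($X = - 2 \left(2578 - -4973\right) = - 2 \left(2578 + 4973\right) = \left(-2\right) 7551 = -15102$)
$C{\left(y \right)} = -6$ ($C{\left(y \right)} = 1 \left(-6\right) = -6$)
$\frac{1}{X + C{\left(63 \right)}} = \frac{1}{-15102 - 6} = \frac{1}{-15108} = - \frac{1}{15108}$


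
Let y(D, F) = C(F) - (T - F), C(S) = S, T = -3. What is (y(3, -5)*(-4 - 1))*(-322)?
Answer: -11270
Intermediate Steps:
y(D, F) = 3 + 2*F (y(D, F) = F - (-3 - F) = F + (3 + F) = 3 + 2*F)
(y(3, -5)*(-4 - 1))*(-322) = ((3 + 2*(-5))*(-4 - 1))*(-322) = ((3 - 10)*(-5))*(-322) = -7*(-5)*(-322) = 35*(-322) = -11270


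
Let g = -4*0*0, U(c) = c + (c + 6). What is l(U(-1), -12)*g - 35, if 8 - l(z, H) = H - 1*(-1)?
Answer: -35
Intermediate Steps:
U(c) = 6 + 2*c (U(c) = c + (6 + c) = 6 + 2*c)
l(z, H) = 7 - H (l(z, H) = 8 - (H - 1*(-1)) = 8 - (H + 1) = 8 - (1 + H) = 8 + (-1 - H) = 7 - H)
g = 0 (g = 0*0 = 0)
l(U(-1), -12)*g - 35 = (7 - 1*(-12))*0 - 35 = (7 + 12)*0 - 35 = 19*0 - 35 = 0 - 35 = -35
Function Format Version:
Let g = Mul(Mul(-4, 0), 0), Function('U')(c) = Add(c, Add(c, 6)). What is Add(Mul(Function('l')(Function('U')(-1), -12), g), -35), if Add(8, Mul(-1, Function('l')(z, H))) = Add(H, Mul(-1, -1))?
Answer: -35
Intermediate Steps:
Function('U')(c) = Add(6, Mul(2, c)) (Function('U')(c) = Add(c, Add(6, c)) = Add(6, Mul(2, c)))
Function('l')(z, H) = Add(7, Mul(-1, H)) (Function('l')(z, H) = Add(8, Mul(-1, Add(H, Mul(-1, -1)))) = Add(8, Mul(-1, Add(H, 1))) = Add(8, Mul(-1, Add(1, H))) = Add(8, Add(-1, Mul(-1, H))) = Add(7, Mul(-1, H)))
g = 0 (g = Mul(0, 0) = 0)
Add(Mul(Function('l')(Function('U')(-1), -12), g), -35) = Add(Mul(Add(7, Mul(-1, -12)), 0), -35) = Add(Mul(Add(7, 12), 0), -35) = Add(Mul(19, 0), -35) = Add(0, -35) = -35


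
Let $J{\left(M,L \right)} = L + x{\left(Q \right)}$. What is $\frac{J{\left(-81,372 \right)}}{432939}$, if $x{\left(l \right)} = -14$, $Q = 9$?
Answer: $\frac{358}{432939} \approx 0.00082691$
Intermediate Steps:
$J{\left(M,L \right)} = -14 + L$ ($J{\left(M,L \right)} = L - 14 = -14 + L$)
$\frac{J{\left(-81,372 \right)}}{432939} = \frac{-14 + 372}{432939} = 358 \cdot \frac{1}{432939} = \frac{358}{432939}$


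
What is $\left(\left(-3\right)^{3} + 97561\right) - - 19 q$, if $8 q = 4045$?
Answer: $\frac{857127}{8} \approx 1.0714 \cdot 10^{5}$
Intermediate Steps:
$q = \frac{4045}{8}$ ($q = \frac{1}{8} \cdot 4045 = \frac{4045}{8} \approx 505.63$)
$\left(\left(-3\right)^{3} + 97561\right) - - 19 q = \left(\left(-3\right)^{3} + 97561\right) - \left(-19\right) \frac{4045}{8} = \left(-27 + 97561\right) - - \frac{76855}{8} = 97534 + \frac{76855}{8} = \frac{857127}{8}$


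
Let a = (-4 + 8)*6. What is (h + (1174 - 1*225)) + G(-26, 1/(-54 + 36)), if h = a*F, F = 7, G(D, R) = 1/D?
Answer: 29041/26 ≈ 1117.0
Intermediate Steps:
a = 24 (a = 4*6 = 24)
h = 168 (h = 24*7 = 168)
(h + (1174 - 1*225)) + G(-26, 1/(-54 + 36)) = (168 + (1174 - 1*225)) + 1/(-26) = (168 + (1174 - 225)) - 1/26 = (168 + 949) - 1/26 = 1117 - 1/26 = 29041/26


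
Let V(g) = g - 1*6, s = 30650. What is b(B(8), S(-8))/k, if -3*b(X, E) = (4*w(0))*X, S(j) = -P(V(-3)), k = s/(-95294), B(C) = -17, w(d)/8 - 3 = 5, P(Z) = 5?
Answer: -207359744/45975 ≈ -4510.3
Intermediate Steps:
V(g) = -6 + g (V(g) = g - 6 = -6 + g)
w(d) = 64 (w(d) = 24 + 8*5 = 24 + 40 = 64)
k = -15325/47647 (k = 30650/(-95294) = 30650*(-1/95294) = -15325/47647 ≈ -0.32164)
S(j) = -5 (S(j) = -1*5 = -5)
b(X, E) = -256*X/3 (b(X, E) = -4*64*X/3 = -256*X/3)
b(B(8), S(-8))/k = (-256/3*(-17))/(-15325/47647) = (4352/3)*(-47647/15325) = -207359744/45975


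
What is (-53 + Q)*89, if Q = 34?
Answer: -1691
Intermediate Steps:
(-53 + Q)*89 = (-53 + 34)*89 = -19*89 = -1691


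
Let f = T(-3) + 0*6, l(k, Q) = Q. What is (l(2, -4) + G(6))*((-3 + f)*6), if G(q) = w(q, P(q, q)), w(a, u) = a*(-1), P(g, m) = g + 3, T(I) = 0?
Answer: 180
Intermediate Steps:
P(g, m) = 3 + g
w(a, u) = -a
G(q) = -q
f = 0 (f = 0 + 0*6 = 0 + 0 = 0)
(l(2, -4) + G(6))*((-3 + f)*6) = (-4 - 1*6)*((-3 + 0)*6) = (-4 - 6)*(-3*6) = -10*(-18) = 180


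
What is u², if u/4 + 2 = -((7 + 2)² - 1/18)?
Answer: 8916196/81 ≈ 1.1008e+5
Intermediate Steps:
u = -2986/9 (u = -8 + 4*(-((7 + 2)² - 1/18)) = -8 + 4*(-(9² - 1*1/18)) = -8 + 4*(-(81 - 1/18)) = -8 + 4*(-1*1457/18) = -8 + 4*(-1457/18) = -8 - 2914/9 = -2986/9 ≈ -331.78)
u² = (-2986/9)² = 8916196/81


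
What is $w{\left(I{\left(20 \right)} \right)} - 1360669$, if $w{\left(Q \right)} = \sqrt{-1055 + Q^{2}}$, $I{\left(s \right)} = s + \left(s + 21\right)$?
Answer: $-1360669 + \sqrt{2666} \approx -1.3606 \cdot 10^{6}$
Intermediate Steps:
$I{\left(s \right)} = 21 + 2 s$ ($I{\left(s \right)} = s + \left(21 + s\right) = 21 + 2 s$)
$w{\left(I{\left(20 \right)} \right)} - 1360669 = \sqrt{-1055 + \left(21 + 2 \cdot 20\right)^{2}} - 1360669 = \sqrt{-1055 + \left(21 + 40\right)^{2}} - 1360669 = \sqrt{-1055 + 61^{2}} - 1360669 = \sqrt{-1055 + 3721} - 1360669 = \sqrt{2666} - 1360669 = -1360669 + \sqrt{2666}$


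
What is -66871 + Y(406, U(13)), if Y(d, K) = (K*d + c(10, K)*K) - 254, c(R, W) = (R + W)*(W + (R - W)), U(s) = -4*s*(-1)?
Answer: -13773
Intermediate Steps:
U(s) = 4*s
c(R, W) = R*(R + W) (c(R, W) = (R + W)*R = R*(R + W))
Y(d, K) = -254 + K*d + K*(100 + 10*K) (Y(d, K) = (K*d + (10*(10 + K))*K) - 254 = (K*d + (100 + 10*K)*K) - 254 = (K*d + K*(100 + 10*K)) - 254 = -254 + K*d + K*(100 + 10*K))
-66871 + Y(406, U(13)) = -66871 + (-254 + (4*13)*406 + 10*(4*13)*(10 + 4*13)) = -66871 + (-254 + 52*406 + 10*52*(10 + 52)) = -66871 + (-254 + 21112 + 10*52*62) = -66871 + (-254 + 21112 + 32240) = -66871 + 53098 = -13773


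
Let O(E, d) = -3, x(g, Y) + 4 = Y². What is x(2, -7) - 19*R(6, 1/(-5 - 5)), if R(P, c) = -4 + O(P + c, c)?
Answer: 178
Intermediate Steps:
x(g, Y) = -4 + Y²
R(P, c) = -7 (R(P, c) = -4 - 3 = -7)
x(2, -7) - 19*R(6, 1/(-5 - 5)) = (-4 + (-7)²) - 19*(-7) = (-4 + 49) + 133 = 45 + 133 = 178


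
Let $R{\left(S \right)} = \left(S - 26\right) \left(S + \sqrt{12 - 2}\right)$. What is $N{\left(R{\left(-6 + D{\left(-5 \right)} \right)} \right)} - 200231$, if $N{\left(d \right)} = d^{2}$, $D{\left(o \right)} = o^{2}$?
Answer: $-182052 + 1862 \sqrt{10} \approx -1.7616 \cdot 10^{5}$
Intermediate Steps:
$R{\left(S \right)} = \left(-26 + S\right) \left(S + \sqrt{10}\right)$
$N{\left(R{\left(-6 + D{\left(-5 \right)} \right)} \right)} - 200231 = \left(\left(-6 + \left(-5\right)^{2}\right)^{2} - 26 \left(-6 + \left(-5\right)^{2}\right) - 26 \sqrt{10} + \left(-6 + \left(-5\right)^{2}\right) \sqrt{10}\right)^{2} - 200231 = \left(\left(-6 + 25\right)^{2} - 26 \left(-6 + 25\right) - 26 \sqrt{10} + \left(-6 + 25\right) \sqrt{10}\right)^{2} - 200231 = \left(19^{2} - 494 - 26 \sqrt{10} + 19 \sqrt{10}\right)^{2} - 200231 = \left(361 - 494 - 26 \sqrt{10} + 19 \sqrt{10}\right)^{2} - 200231 = \left(-133 - 7 \sqrt{10}\right)^{2} - 200231 = -200231 + \left(-133 - 7 \sqrt{10}\right)^{2}$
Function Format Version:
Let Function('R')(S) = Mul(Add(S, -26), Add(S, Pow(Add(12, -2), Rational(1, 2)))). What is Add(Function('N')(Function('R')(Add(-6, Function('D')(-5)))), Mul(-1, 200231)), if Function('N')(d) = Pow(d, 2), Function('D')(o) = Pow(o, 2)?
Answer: Add(-182052, Mul(1862, Pow(10, Rational(1, 2)))) ≈ -1.7616e+5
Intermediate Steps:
Function('R')(S) = Mul(Add(-26, S), Add(S, Pow(10, Rational(1, 2))))
Add(Function('N')(Function('R')(Add(-6, Function('D')(-5)))), Mul(-1, 200231)) = Add(Pow(Add(Pow(Add(-6, Pow(-5, 2)), 2), Mul(-26, Add(-6, Pow(-5, 2))), Mul(-26, Pow(10, Rational(1, 2))), Mul(Add(-6, Pow(-5, 2)), Pow(10, Rational(1, 2)))), 2), Mul(-1, 200231)) = Add(Pow(Add(Pow(Add(-6, 25), 2), Mul(-26, Add(-6, 25)), Mul(-26, Pow(10, Rational(1, 2))), Mul(Add(-6, 25), Pow(10, Rational(1, 2)))), 2), -200231) = Add(Pow(Add(Pow(19, 2), Mul(-26, 19), Mul(-26, Pow(10, Rational(1, 2))), Mul(19, Pow(10, Rational(1, 2)))), 2), -200231) = Add(Pow(Add(361, -494, Mul(-26, Pow(10, Rational(1, 2))), Mul(19, Pow(10, Rational(1, 2)))), 2), -200231) = Add(Pow(Add(-133, Mul(-7, Pow(10, Rational(1, 2)))), 2), -200231) = Add(-200231, Pow(Add(-133, Mul(-7, Pow(10, Rational(1, 2)))), 2))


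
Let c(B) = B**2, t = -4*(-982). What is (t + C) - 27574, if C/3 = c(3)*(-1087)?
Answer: -52995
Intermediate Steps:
t = 3928
C = -29349 (C = 3*(3**2*(-1087)) = 3*(9*(-1087)) = 3*(-9783) = -29349)
(t + C) - 27574 = (3928 - 29349) - 27574 = -25421 - 27574 = -52995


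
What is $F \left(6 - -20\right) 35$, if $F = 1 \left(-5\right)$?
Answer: $-4550$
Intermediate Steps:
$F = -5$
$F \left(6 - -20\right) 35 = - 5 \left(6 - -20\right) 35 = - 5 \left(6 + 20\right) 35 = \left(-5\right) 26 \cdot 35 = \left(-130\right) 35 = -4550$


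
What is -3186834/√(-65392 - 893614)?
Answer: 1593417*I*√959006/479503 ≈ 3254.2*I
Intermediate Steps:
-3186834/√(-65392 - 893614) = -3186834*(-I*√959006/959006) = -(-1593417)*I*√959006/479503 = 1593417*I*√959006/479503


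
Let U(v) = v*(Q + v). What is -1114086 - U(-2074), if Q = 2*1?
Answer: -5411414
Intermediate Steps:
Q = 2
U(v) = v*(2 + v)
-1114086 - U(-2074) = -1114086 - (-2074)*(2 - 2074) = -1114086 - (-2074)*(-2072) = -1114086 - 1*4297328 = -1114086 - 4297328 = -5411414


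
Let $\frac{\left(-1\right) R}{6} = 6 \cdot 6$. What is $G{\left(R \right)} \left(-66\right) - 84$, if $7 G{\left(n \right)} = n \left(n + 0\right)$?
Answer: $- \frac{3079884}{7} \approx -4.3998 \cdot 10^{5}$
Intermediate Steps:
$R = -216$ ($R = - 6 \cdot 6 \cdot 6 = \left(-6\right) 36 = -216$)
$G{\left(n \right)} = \frac{n^{2}}{7}$ ($G{\left(n \right)} = \frac{n \left(n + 0\right)}{7} = \frac{n n}{7} = \frac{n^{2}}{7}$)
$G{\left(R \right)} \left(-66\right) - 84 = \frac{\left(-216\right)^{2}}{7} \left(-66\right) - 84 = \frac{1}{7} \cdot 46656 \left(-66\right) - 84 = \frac{46656}{7} \left(-66\right) - 84 = - \frac{3079296}{7} - 84 = - \frac{3079884}{7}$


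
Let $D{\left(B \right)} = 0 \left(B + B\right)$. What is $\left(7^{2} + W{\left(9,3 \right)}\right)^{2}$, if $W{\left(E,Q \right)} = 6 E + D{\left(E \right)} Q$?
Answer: $10609$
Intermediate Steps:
$D{\left(B \right)} = 0$ ($D{\left(B \right)} = 0 \cdot 2 B = 0$)
$W{\left(E,Q \right)} = 6 E$ ($W{\left(E,Q \right)} = 6 E + 0 Q = 6 E + 0 = 6 E$)
$\left(7^{2} + W{\left(9,3 \right)}\right)^{2} = \left(7^{2} + 6 \cdot 9\right)^{2} = \left(49 + 54\right)^{2} = 103^{2} = 10609$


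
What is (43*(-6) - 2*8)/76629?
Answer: -274/76629 ≈ -0.0035757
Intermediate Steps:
(43*(-6) - 2*8)/76629 = (-258 - 16)*(1/76629) = -274*1/76629 = -274/76629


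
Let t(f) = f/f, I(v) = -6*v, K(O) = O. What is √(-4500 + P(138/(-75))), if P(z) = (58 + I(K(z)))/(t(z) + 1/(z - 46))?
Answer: 2*I*√37961830471/5855 ≈ 66.554*I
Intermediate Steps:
t(f) = 1
P(z) = (58 - 6*z)/(1 + 1/(-46 + z)) (P(z) = (58 - 6*z)/(1 + 1/(z - 46)) = (58 - 6*z)/(1 + 1/(-46 + z)))
√(-4500 + P(138/(-75))) = √(-4500 + 2*(-1334 - 3*(138/(-75))² + 167*(138/(-75)))/(-45 + 138/(-75))) = √(-4500 + 2*(-1334 - 3*(138*(-1/75))² + 167*(138*(-1/75)))/(-45 + 138*(-1/75))) = √(-4500 + 2*(-1334 - 3*(-46/25)² + 167*(-46/25))/(-45 - 46/25)) = √(-4500 + 2*(-1334 - 3*2116/625 - 7682/25)/(-1171/25)) = √(-4500 + 2*(-25/1171)*(-1334 - 6348/625 - 7682/25)) = √(-4500 + 2*(-25/1171)*(-1032148/625)) = √(-4500 + 2064296/29275) = √(-129673204/29275) = 2*I*√37961830471/5855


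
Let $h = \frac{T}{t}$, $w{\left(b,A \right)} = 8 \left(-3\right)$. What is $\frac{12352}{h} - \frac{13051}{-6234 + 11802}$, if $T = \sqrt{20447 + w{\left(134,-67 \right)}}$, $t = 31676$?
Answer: $- \frac{13051}{5568} + \frac{391261952 \sqrt{20423}}{20423} \approx 2.7378 \cdot 10^{6}$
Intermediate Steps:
$w{\left(b,A \right)} = -24$
$T = \sqrt{20423}$ ($T = \sqrt{20447 - 24} = \sqrt{20423} \approx 142.91$)
$h = \frac{\sqrt{20423}}{31676} \approx 0.0045116$
$\frac{12352}{h} - \frac{13051}{-6234 + 11802} = \frac{12352}{\frac{1}{31676} \sqrt{20423}} - \frac{13051}{-6234 + 11802} = 12352 \frac{31676 \sqrt{20423}}{20423} - \frac{13051}{5568} = \frac{391261952 \sqrt{20423}}{20423} - \frac{13051}{5568} = - \frac{13051}{5568} + \frac{391261952 \sqrt{20423}}{20423}$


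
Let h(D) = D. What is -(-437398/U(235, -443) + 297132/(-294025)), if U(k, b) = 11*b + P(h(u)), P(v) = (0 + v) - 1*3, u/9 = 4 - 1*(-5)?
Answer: -25436239802/281969975 ≈ -90.209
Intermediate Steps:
u = 81 (u = 9*(4 - 1*(-5)) = 9*(4 + 5) = 9*9 = 81)
P(v) = -3 + v (P(v) = v - 3 = -3 + v)
U(k, b) = 78 + 11*b (U(k, b) = 11*b + (-3 + 81) = 11*b + 78 = 78 + 11*b)
-(-437398/U(235, -443) + 297132/(-294025)) = -(-437398/(78 + 11*(-443)) + 297132/(-294025)) = -(-437398/(78 - 4873) + 297132*(-1/294025)) = -(-437398/(-4795) - 297132/294025) = -(-437398*(-1/4795) - 297132/294025) = -(437398/4795 - 297132/294025) = -1*25436239802/281969975 = -25436239802/281969975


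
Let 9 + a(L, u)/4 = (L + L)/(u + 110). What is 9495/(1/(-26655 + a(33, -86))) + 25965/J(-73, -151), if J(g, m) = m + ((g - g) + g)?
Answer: -56745184365/224 ≈ -2.5333e+8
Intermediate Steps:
a(L, u) = -36 + 8*L/(110 + u) (a(L, u) = -36 + 4*((L + L)/(u + 110)) = -36 + 4*((2*L)/(110 + u)) = -36 + 4*(2*L/(110 + u)) = -36 + 8*L/(110 + u))
J(g, m) = g + m (J(g, m) = m + (0 + g) = m + g = g + m)
9495/(1/(-26655 + a(33, -86))) + 25965/J(-73, -151) = 9495/(1/(-26655 + 4*(-990 - 9*(-86) + 2*33)/(110 - 86))) + 25965/(-73 - 151) = 9495/(1/(-26655 + 4*(-990 + 774 + 66)/24)) + 25965/(-224) = 9495/(1/(-26655 + 4*(1/24)*(-150))) + 25965*(-1/224) = 9495/(1/(-26655 - 25)) - 25965/224 = 9495/(1/(-26680)) - 25965/224 = 9495/(-1/26680) - 25965/224 = 9495*(-26680) - 25965/224 = -253326600 - 25965/224 = -56745184365/224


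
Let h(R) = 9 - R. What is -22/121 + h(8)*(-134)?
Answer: -1476/11 ≈ -134.18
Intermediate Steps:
-22/121 + h(8)*(-134) = -22/121 + (9 - 1*8)*(-134) = -22*1/121 + (9 - 8)*(-134) = -2/11 + 1*(-134) = -2/11 - 134 = -1476/11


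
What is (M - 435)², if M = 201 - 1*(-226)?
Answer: 64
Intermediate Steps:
M = 427 (M = 201 + 226 = 427)
(M - 435)² = (427 - 435)² = (-8)² = 64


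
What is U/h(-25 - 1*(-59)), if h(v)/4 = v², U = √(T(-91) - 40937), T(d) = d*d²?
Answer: I*√198627/2312 ≈ 0.19277*I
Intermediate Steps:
T(d) = d³
U = 2*I*√198627 (U = √((-91)³ - 40937) = √(-753571 - 40937) = √(-794508) = 2*I*√198627 ≈ 891.35*I)
h(v) = 4*v²
U/h(-25 - 1*(-59)) = (2*I*√198627)/((4*(-25 - 1*(-59))²)) = (2*I*√198627)/((4*(-25 + 59)²)) = (2*I*√198627)/((4*34²)) = (2*I*√198627)/((4*1156)) = (2*I*√198627)/4624 = (2*I*√198627)*(1/4624) = I*√198627/2312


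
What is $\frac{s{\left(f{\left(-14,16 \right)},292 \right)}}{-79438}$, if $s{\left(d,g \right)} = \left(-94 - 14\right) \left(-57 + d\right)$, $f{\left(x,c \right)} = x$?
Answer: $- \frac{3834}{39719} \approx -0.096528$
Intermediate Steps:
$s{\left(d,g \right)} = 6156 - 108 d$ ($s{\left(d,g \right)} = - 108 \left(-57 + d\right) = 6156 - 108 d$)
$\frac{s{\left(f{\left(-14,16 \right)},292 \right)}}{-79438} = \frac{6156 - -1512}{-79438} = \left(6156 + 1512\right) \left(- \frac{1}{79438}\right) = 7668 \left(- \frac{1}{79438}\right) = - \frac{3834}{39719}$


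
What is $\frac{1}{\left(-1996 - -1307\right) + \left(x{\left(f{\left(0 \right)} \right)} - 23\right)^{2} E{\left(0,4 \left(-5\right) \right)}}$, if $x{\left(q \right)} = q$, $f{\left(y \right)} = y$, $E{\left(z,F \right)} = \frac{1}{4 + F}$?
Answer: $- \frac{16}{11553} \approx -0.0013849$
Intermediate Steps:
$\frac{1}{\left(-1996 - -1307\right) + \left(x{\left(f{\left(0 \right)} \right)} - 23\right)^{2} E{\left(0,4 \left(-5\right) \right)}} = \frac{1}{\left(-1996 - -1307\right) + \frac{\left(0 - 23\right)^{2}}{4 + 4 \left(-5\right)}} = \frac{1}{\left(-1996 + 1307\right) + \frac{\left(-23\right)^{2}}{4 - 20}} = \frac{1}{-689 + \frac{529}{-16}} = \frac{1}{-689 + 529 \left(- \frac{1}{16}\right)} = \frac{1}{-689 - \frac{529}{16}} = \frac{1}{- \frac{11553}{16}} = - \frac{16}{11553}$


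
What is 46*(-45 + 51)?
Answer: 276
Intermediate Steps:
46*(-45 + 51) = 46*6 = 276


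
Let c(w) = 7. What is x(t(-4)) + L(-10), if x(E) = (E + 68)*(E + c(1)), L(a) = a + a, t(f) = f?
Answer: 172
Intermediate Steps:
L(a) = 2*a
x(E) = (7 + E)*(68 + E) (x(E) = (E + 68)*(E + 7) = (68 + E)*(7 + E) = (7 + E)*(68 + E))
x(t(-4)) + L(-10) = (476 + (-4)² + 75*(-4)) + 2*(-10) = (476 + 16 - 300) - 20 = 192 - 20 = 172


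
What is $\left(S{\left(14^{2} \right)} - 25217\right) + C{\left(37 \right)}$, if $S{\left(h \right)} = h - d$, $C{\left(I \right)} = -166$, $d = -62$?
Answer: $-25125$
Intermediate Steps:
$S{\left(h \right)} = 62 + h$ ($S{\left(h \right)} = h - -62 = h + 62 = 62 + h$)
$\left(S{\left(14^{2} \right)} - 25217\right) + C{\left(37 \right)} = \left(\left(62 + 14^{2}\right) - 25217\right) - 166 = \left(\left(62 + 196\right) - 25217\right) - 166 = \left(258 - 25217\right) - 166 = -24959 - 166 = -25125$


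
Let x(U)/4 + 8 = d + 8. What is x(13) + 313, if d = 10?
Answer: 353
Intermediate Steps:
x(U) = 40 (x(U) = -32 + 4*(10 + 8) = -32 + 4*18 = -32 + 72 = 40)
x(13) + 313 = 40 + 313 = 353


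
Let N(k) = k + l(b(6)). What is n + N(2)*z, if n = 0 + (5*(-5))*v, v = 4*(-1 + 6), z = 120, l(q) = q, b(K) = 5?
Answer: 340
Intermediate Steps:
v = 20 (v = 4*5 = 20)
N(k) = 5 + k (N(k) = k + 5 = 5 + k)
n = -500 (n = 0 + (5*(-5))*20 = 0 - 25*20 = 0 - 500 = -500)
n + N(2)*z = -500 + (5 + 2)*120 = -500 + 7*120 = -500 + 840 = 340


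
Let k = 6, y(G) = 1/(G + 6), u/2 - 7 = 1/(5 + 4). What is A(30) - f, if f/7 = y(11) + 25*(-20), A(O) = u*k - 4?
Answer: 182627/51 ≈ 3580.9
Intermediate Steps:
u = 128/9 (u = 14 + 2/(5 + 4) = 14 + 2/9 = 128/9 ≈ 14.222)
y(G) = 1/(6 + G)
A(O) = 244/3 (A(O) = (128/9)*6 - 4 = 256/3 - 4 = 244/3)
f = -59493/17 (f = 7*(1/(6 + 11) + 25*(-20)) = 7*(1/17 - 500) = 7*(-8499/17) = -59493/17 ≈ -3499.6)
A(30) - f = 244/3 - 1*(-59493/17) = 244/3 + 59493/17 = 182627/51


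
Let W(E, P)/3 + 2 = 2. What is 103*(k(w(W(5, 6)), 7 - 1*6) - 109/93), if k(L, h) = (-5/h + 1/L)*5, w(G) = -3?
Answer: -88889/31 ≈ -2867.4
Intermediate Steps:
W(E, P) = 0 (W(E, P) = -6 + 3*2 = -6 + 6 = 0)
k(L, h) = -25/h + 5/L (k(L, h) = (-5/h + 1/L)*5 = (1/L - 5/h)*5 = -25/h + 5/L)
103*(k(w(W(5, 6)), 7 - 1*6) - 109/93) = 103*((-25/(7 - 1*6) + 5/(-3)) - 109/93) = 103*((-25/(7 - 6) + 5*(-⅓)) - 109*1/93) = 103*((-25/1 - 5/3) - 109/93) = 103*((-25*1 - 5/3) - 109/93) = 103*((-25 - 5/3) - 109/93) = 103*(-80/3 - 109/93) = 103*(-863/31) = -88889/31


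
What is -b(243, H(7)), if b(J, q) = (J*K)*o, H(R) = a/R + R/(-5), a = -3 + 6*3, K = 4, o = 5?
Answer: -4860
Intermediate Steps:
a = 15 (a = -3 + 18 = 15)
H(R) = 15/R - R/5 (H(R) = 15/R + R/(-5) = 15/R + R*(-⅕) = 15/R - R/5)
b(J, q) = 20*J (b(J, q) = (J*4)*5 = (4*J)*5 = 20*J)
-b(243, H(7)) = -20*243 = -1*4860 = -4860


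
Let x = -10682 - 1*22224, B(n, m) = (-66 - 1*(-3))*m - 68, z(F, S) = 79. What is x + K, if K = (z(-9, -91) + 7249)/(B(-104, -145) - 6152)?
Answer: -95913662/2915 ≈ -32904.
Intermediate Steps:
B(n, m) = -68 - 63*m (B(n, m) = (-66 + 3)*m - 68 = -63*m - 68 = -68 - 63*m)
K = 7328/2915 (K = (79 + 7249)/((-68 - 63*(-145)) - 6152) = 7328/((-68 + 9135) - 6152) = 7328/(9067 - 6152) = 7328/2915 ≈ 2.5139)
x = -32906 (x = -10682 - 22224 = -32906)
x + K = -32906 + 7328/2915 = -95913662/2915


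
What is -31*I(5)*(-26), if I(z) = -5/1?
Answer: -4030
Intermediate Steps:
I(z) = -5 (I(z) = -5*1 = -5)
-31*I(5)*(-26) = -31*(-5)*(-26) = 155*(-26) = -4030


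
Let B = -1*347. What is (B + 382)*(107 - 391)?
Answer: -9940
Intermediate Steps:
B = -347
(B + 382)*(107 - 391) = (-347 + 382)*(107 - 391) = 35*(-284) = -9940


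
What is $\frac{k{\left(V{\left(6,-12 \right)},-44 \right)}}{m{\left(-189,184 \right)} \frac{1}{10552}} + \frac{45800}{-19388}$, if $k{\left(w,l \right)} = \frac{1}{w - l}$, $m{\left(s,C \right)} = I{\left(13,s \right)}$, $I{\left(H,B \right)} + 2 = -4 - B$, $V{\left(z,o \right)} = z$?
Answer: $- \frac{26810978}{22175025} \approx -1.2091$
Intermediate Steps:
$I{\left(H,B \right)} = -6 - B$ ($I{\left(H,B \right)} = -2 - \left(4 + B\right) = -6 - B$)
$m{\left(s,C \right)} = -6 - s$
$\frac{k{\left(V{\left(6,-12 \right)},-44 \right)}}{m{\left(-189,184 \right)} \frac{1}{10552}} + \frac{45800}{-19388} = \frac{1}{\left(6 - -44\right) \frac{-6 - -189}{10552}} + \frac{45800}{-19388} = \frac{1}{\left(6 + 44\right) \left(-6 + 189\right) \frac{1}{10552}} + 45800 \left(- \frac{1}{19388}\right) = \frac{1}{50 \cdot 183 \cdot \frac{1}{10552}} - \frac{11450}{4847} = \frac{1}{50 \cdot \frac{183}{10552}} - \frac{11450}{4847} = \frac{1}{50} \cdot \frac{10552}{183} - \frac{11450}{4847} = \frac{5276}{4575} - \frac{11450}{4847} = - \frac{26810978}{22175025}$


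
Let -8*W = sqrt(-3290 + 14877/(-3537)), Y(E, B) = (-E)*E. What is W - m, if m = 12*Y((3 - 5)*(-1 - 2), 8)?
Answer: 432 - 3*I*sqrt(6281319)/1048 ≈ 432.0 - 7.1744*I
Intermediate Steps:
Y(E, B) = -E**2
m = -432 (m = 12*(-((3 - 5)*(-1 - 2))**2) = 12*(-(-2*(-3))**2) = 12*(-1*6**2) = 12*(-1*36) = 12*(-36) = -432)
W = -3*I*sqrt(6281319)/1048 (W = -sqrt(-3290 + 14877/(-3537))/8 = -sqrt(-3290 + 14877*(-1/3537))/8 = -sqrt(-3290 - 551/131)/8 = -3*I*sqrt(6281319)/1048 ≈ -7.1744*I)
W - m = -3*I*sqrt(6281319)/1048 - 1*(-432) = -3*I*sqrt(6281319)/1048 + 432 = 432 - 3*I*sqrt(6281319)/1048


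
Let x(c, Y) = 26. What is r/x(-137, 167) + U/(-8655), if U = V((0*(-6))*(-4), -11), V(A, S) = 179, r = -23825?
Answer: -206210029/225030 ≈ -916.37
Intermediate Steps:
U = 179
r/x(-137, 167) + U/(-8655) = -23825/26 + 179/(-8655) = -23825*1/26 + 179*(-1/8655) = -23825/26 - 179/8655 = -206210029/225030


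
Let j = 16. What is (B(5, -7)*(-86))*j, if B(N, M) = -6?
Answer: 8256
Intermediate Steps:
(B(5, -7)*(-86))*j = -6*(-86)*16 = 516*16 = 8256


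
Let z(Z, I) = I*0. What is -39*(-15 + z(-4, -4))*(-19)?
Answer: -11115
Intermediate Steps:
z(Z, I) = 0
-39*(-15 + z(-4, -4))*(-19) = -39*(-15 + 0)*(-19) = -39*(-15)*(-19) = 585*(-19) = -11115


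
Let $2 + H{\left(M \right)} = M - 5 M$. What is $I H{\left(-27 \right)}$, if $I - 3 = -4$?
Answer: $-106$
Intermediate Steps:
$I = -1$ ($I = 3 - 4 = -1$)
$H{\left(M \right)} = -2 - 4 M$ ($H{\left(M \right)} = -2 + \left(M - 5 M\right) = -2 - 4 M$)
$I H{\left(-27 \right)} = - (-2 - -108) = - (-2 + 108) = \left(-1\right) 106 = -106$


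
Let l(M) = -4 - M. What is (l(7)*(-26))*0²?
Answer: 0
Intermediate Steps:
(l(7)*(-26))*0² = ((-4 - 1*7)*(-26))*0² = ((-4 - 7)*(-26))*0 = -11*(-26)*0 = 286*0 = 0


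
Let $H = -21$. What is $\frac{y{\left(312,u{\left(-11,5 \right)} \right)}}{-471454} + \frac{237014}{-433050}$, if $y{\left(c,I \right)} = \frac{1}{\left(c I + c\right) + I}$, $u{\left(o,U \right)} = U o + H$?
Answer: $- \frac{1311618186086203}{2396467109868600} \approx -0.54731$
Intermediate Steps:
$u{\left(o,U \right)} = -21 + U o$ ($u{\left(o,U \right)} = U o - 21 = -21 + U o$)
$y{\left(c,I \right)} = \frac{1}{I + c + I c}$ ($y{\left(c,I \right)} = \frac{1}{\left(I c + c\right) + I} = \frac{1}{\left(c + I c\right) + I} = \frac{1}{I + c + I c}$)
$\frac{y{\left(312,u{\left(-11,5 \right)} \right)}}{-471454} + \frac{237014}{-433050} = \frac{1}{\left(\left(-21 + 5 \left(-11\right)\right) + 312 + \left(-21 + 5 \left(-11\right)\right) 312\right) \left(-471454\right)} + \frac{237014}{-433050} = \frac{1}{\left(-21 - 55\right) + 312 + \left(-21 - 55\right) 312} \left(- \frac{1}{471454}\right) + 237014 \left(- \frac{1}{433050}\right) = \frac{1}{-76 + 312 - 23712} \left(- \frac{1}{471454}\right) - \frac{118507}{216525} = \frac{1}{-23476} \left(- \frac{1}{471454}\right) - \frac{118507}{216525} = \left(- \frac{1}{23476}\right) \left(- \frac{1}{471454}\right) - \frac{118507}{216525} = \frac{1}{11067854104} - \frac{118507}{216525} = - \frac{1311618186086203}{2396467109868600}$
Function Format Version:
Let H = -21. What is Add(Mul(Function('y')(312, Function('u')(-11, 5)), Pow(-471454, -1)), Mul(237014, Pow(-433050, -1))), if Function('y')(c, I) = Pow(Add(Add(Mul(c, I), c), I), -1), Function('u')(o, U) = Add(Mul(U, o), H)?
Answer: Rational(-1311618186086203, 2396467109868600) ≈ -0.54731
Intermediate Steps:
Function('u')(o, U) = Add(-21, Mul(U, o)) (Function('u')(o, U) = Add(Mul(U, o), -21) = Add(-21, Mul(U, o)))
Function('y')(c, I) = Pow(Add(I, c, Mul(I, c)), -1) (Function('y')(c, I) = Pow(Add(Add(Mul(I, c), c), I), -1) = Pow(Add(Add(c, Mul(I, c)), I), -1) = Pow(Add(I, c, Mul(I, c)), -1))
Add(Mul(Function('y')(312, Function('u')(-11, 5)), Pow(-471454, -1)), Mul(237014, Pow(-433050, -1))) = Add(Mul(Pow(Add(Add(-21, Mul(5, -11)), 312, Mul(Add(-21, Mul(5, -11)), 312)), -1), Pow(-471454, -1)), Mul(237014, Pow(-433050, -1))) = Add(Mul(Pow(Add(Add(-21, -55), 312, Mul(Add(-21, -55), 312)), -1), Rational(-1, 471454)), Mul(237014, Rational(-1, 433050))) = Add(Mul(Pow(Add(-76, 312, Mul(-76, 312)), -1), Rational(-1, 471454)), Rational(-118507, 216525)) = Add(Mul(Pow(Add(-76, 312, -23712), -1), Rational(-1, 471454)), Rational(-118507, 216525)) = Add(Mul(Pow(-23476, -1), Rational(-1, 471454)), Rational(-118507, 216525)) = Add(Mul(Rational(-1, 23476), Rational(-1, 471454)), Rational(-118507, 216525)) = Add(Rational(1, 11067854104), Rational(-118507, 216525)) = Rational(-1311618186086203, 2396467109868600)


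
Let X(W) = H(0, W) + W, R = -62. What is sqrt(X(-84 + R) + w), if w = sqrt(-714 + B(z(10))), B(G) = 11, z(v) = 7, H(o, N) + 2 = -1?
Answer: sqrt(-149 + I*sqrt(703)) ≈ 1.0818 + 12.254*I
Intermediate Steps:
H(o, N) = -3 (H(o, N) = -2 - 1 = -3)
X(W) = -3 + W
w = I*sqrt(703) (w = sqrt(-714 + 11) = sqrt(-703) = I*sqrt(703) ≈ 26.514*I)
sqrt(X(-84 + R) + w) = sqrt((-3 + (-84 - 62)) + I*sqrt(703)) = sqrt((-3 - 146) + I*sqrt(703)) = sqrt(-149 + I*sqrt(703))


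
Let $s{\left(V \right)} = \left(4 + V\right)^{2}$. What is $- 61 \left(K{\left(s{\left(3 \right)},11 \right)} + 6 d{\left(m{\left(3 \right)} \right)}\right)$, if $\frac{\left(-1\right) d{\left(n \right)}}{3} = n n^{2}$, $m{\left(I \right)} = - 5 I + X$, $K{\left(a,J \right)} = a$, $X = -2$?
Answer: $-5397463$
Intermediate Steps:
$m{\left(I \right)} = -2 - 5 I$ ($m{\left(I \right)} = - 5 I - 2 = -2 - 5 I$)
$d{\left(n \right)} = - 3 n^{3}$ ($d{\left(n \right)} = - 3 n n^{2} = - 3 n^{3}$)
$- 61 \left(K{\left(s{\left(3 \right)},11 \right)} + 6 d{\left(m{\left(3 \right)} \right)}\right) = - 61 \left(\left(4 + 3\right)^{2} + 6 \left(- 3 \left(-2 - 15\right)^{3}\right)\right) = - 61 \left(7^{2} + 6 \left(- 3 \left(-2 - 15\right)^{3}\right)\right) = - 61 \left(49 + 6 \left(- 3 \left(-17\right)^{3}\right)\right) = - 61 \left(49 + 6 \left(\left(-3\right) \left(-4913\right)\right)\right) = - 61 \left(49 + 6 \cdot 14739\right) = - 61 \left(49 + 88434\right) = \left(-61\right) 88483 = -5397463$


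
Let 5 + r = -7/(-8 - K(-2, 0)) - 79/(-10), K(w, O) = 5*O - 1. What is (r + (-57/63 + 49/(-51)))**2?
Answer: 5861241/1416100 ≈ 4.1390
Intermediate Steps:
K(w, O) = -1 + 5*O
r = 39/10 (r = -5 + (-7/(-8 - (-1 + 5*0)) - 79/(-10)) = -5 + (-7/(-8 - (-1 + 0)) - 79*(-1/10)) = -5 + (-7/(-8 - 1*(-1)) + 79/10) = -5 + (-7/(-8 + 1) + 79/10) = -5 + (-7/(-7) + 79/10) = -5 + (-7*(-1/7) + 79/10) = -5 + (1 + 79/10) = -5 + 89/10 = 39/10 ≈ 3.9000)
(r + (-57/63 + 49/(-51)))**2 = (39/10 + (-57/63 + 49/(-51)))**2 = (39/10 + (-57*1/63 + 49*(-1/51)))**2 = (39/10 + (-19/21 - 49/51))**2 = (39/10 - 222/119)**2 = (2421/1190)**2 = 5861241/1416100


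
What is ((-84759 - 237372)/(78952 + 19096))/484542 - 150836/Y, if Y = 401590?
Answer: -170621487325373/454259236216320 ≈ -0.37560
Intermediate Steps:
((-84759 - 237372)/(78952 + 19096))/484542 - 150836/Y = ((-84759 - 237372)/(78952 + 19096))/484542 - 150836/401590 = -322131/98048*(1/484542) - 150836*1/401590 = -322131*1/98048*(1/484542) - 10774/28685 = -322131/98048*1/484542 - 10774/28685 = -107377/15836124672 - 10774/28685 = -170621487325373/454259236216320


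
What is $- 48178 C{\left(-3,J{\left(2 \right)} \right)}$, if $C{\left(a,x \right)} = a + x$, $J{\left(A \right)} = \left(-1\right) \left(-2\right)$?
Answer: $48178$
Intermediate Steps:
$J{\left(A \right)} = 2$
$- 48178 C{\left(-3,J{\left(2 \right)} \right)} = - 48178 \left(-3 + 2\right) = \left(-48178\right) \left(-1\right) = 48178$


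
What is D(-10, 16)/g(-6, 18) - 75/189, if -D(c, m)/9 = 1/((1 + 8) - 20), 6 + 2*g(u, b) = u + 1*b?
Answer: -86/693 ≈ -0.12410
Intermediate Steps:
g(u, b) = -3 + b/2 + u/2 (g(u, b) = -3 + (u + 1*b)/2 = -3 + (u + b)/2 = -3 + (b + u)/2 = -3 + (b/2 + u/2) = -3 + b/2 + u/2)
D(c, m) = 9/11 (D(c, m) = -9/((1 + 8) - 20) = -9/(9 - 20) = -9/(-11) = -9*(-1/11) = 9/11)
D(-10, 16)/g(-6, 18) - 75/189 = 9/(11*(-3 + (½)*18 + (½)*(-6))) - 75/189 = 9/(11*(-3 + 9 - 3)) - 75*1/189 = (9/11)/3 - 25/63 = (9/11)*(⅓) - 25/63 = 3/11 - 25/63 = -86/693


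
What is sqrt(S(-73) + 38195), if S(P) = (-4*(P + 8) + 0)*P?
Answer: 3*sqrt(2135) ≈ 138.62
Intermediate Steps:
S(P) = P*(-32 - 4*P) (S(P) = (-4*(8 + P) + 0)*P = ((-32 - 4*P) + 0)*P = (-32 - 4*P)*P = P*(-32 - 4*P))
sqrt(S(-73) + 38195) = sqrt(-4*(-73)*(8 - 73) + 38195) = sqrt(-4*(-73)*(-65) + 38195) = sqrt(-18980 + 38195) = sqrt(19215) = 3*sqrt(2135)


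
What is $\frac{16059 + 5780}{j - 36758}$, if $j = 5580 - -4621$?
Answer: $- \frac{21839}{26557} \approx -0.82234$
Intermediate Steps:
$j = 10201$ ($j = 5580 + 4621 = 10201$)
$\frac{16059 + 5780}{j - 36758} = \frac{16059 + 5780}{10201 - 36758} = \frac{21839}{-26557} = 21839 \left(- \frac{1}{26557}\right) = - \frac{21839}{26557}$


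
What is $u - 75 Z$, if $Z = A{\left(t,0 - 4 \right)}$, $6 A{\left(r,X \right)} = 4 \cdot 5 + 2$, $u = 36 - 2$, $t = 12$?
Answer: $-241$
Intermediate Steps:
$u = 34$
$A{\left(r,X \right)} = \frac{11}{3}$ ($A{\left(r,X \right)} = \frac{4 \cdot 5 + 2}{6} = \frac{20 + 2}{6} = \frac{1}{6} \cdot 22 = \frac{11}{3}$)
$Z = \frac{11}{3} \approx 3.6667$
$u - 75 Z = 34 - 275 = -241$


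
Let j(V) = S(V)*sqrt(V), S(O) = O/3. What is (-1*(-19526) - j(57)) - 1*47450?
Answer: -27924 - 19*sqrt(57) ≈ -28067.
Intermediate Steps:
S(O) = O/3 (S(O) = O*(1/3) = O/3)
j(V) = V**(3/2)/3 (j(V) = (V/3)*sqrt(V) = V**(3/2)/3)
(-1*(-19526) - j(57)) - 1*47450 = (-1*(-19526) - 57**(3/2)/3) - 1*47450 = (19526 - 57*sqrt(57)/3) - 47450 = (19526 - 19*sqrt(57)) - 47450 = -27924 - 19*sqrt(57)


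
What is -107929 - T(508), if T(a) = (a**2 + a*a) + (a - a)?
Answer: -624057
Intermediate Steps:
T(a) = 2*a**2 (T(a) = (a**2 + a**2) + 0 = 2*a**2 + 0 = 2*a**2)
-107929 - T(508) = -107929 - 2*508**2 = -107929 - 2*258064 = -107929 - 1*516128 = -107929 - 516128 = -624057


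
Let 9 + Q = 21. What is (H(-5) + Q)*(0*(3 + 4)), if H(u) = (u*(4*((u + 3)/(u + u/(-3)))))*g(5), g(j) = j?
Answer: 0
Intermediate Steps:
Q = 12 (Q = -9 + 21 = 12)
H(u) = 90 + 30*u (H(u) = (u*(4*((u + 3)/(u + u/(-3)))))*5 = (u*(4*((3 + u)/(u + u*(-⅓)))))*5 = (u*(4*((3 + u)/(u - u/3))))*5 = (u*(4*((3 + u)/((2*u/3)))))*5 = (u*(4*((3 + u)*(3/(2*u)))))*5 = (u*(4*(3*(3 + u)/(2*u))))*5 = (u*(6*(3 + u)/u))*5 = (18 + 6*u)*5 = 90 + 30*u)
(H(-5) + Q)*(0*(3 + 4)) = ((90 + 30*(-5)) + 12)*(0*(3 + 4)) = ((90 - 150) + 12)*(0*7) = (-60 + 12)*0 = -48*0 = 0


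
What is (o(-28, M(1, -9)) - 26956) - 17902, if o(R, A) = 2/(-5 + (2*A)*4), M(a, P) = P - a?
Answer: -3812932/85 ≈ -44858.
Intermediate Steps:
o(R, A) = 2/(-5 + 8*A)
(o(-28, M(1, -9)) - 26956) - 17902 = (2/(-5 + 8*(-9 - 1*1)) - 26956) - 17902 = (2/(-5 + 8*(-9 - 1)) - 26956) - 17902 = (2/(-5 + 8*(-10)) - 26956) - 17902 = (2/(-5 - 80) - 26956) - 17902 = (2/(-85) - 26956) - 17902 = (2*(-1/85) - 26956) - 17902 = (-2/85 - 26956) - 17902 = -2291262/85 - 17902 = -3812932/85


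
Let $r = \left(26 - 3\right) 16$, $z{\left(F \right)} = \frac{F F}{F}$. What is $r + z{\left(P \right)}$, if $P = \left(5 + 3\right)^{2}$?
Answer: $432$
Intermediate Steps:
$P = 64$ ($P = 8^{2} = 64$)
$z{\left(F \right)} = F$ ($z{\left(F \right)} = \frac{F^{2}}{F} = F$)
$r = 368$ ($r = \left(26 - 3\right) 16 = 23 \cdot 16 = 368$)
$r + z{\left(P \right)} = 368 + 64 = 432$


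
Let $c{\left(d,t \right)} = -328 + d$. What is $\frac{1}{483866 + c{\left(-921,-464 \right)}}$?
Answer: $\frac{1}{482617} \approx 2.072 \cdot 10^{-6}$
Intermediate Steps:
$\frac{1}{483866 + c{\left(-921,-464 \right)}} = \frac{1}{483866 - 1249} = \frac{1}{482617}$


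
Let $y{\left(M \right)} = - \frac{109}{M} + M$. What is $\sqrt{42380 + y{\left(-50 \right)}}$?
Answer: $\frac{\sqrt{4233218}}{10} \approx 205.75$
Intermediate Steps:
$y{\left(M \right)} = M - \frac{109}{M}$
$\sqrt{42380 + y{\left(-50 \right)}} = \sqrt{42380 - \left(50 + \frac{109}{-50}\right)} = \sqrt{42380 - \frac{2391}{50}} = \sqrt{\frac{2116609}{50}} = \frac{\sqrt{4233218}}{10}$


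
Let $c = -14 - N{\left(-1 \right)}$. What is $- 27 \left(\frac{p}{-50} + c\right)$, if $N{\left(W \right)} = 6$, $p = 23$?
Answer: $\frac{27621}{50} \approx 552.42$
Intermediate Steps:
$c = -20$ ($c = -14 - 6 = -20$)
$- 27 \left(\frac{p}{-50} + c\right) = - 27 \left(\frac{23}{-50} - 20\right) = - 27 \left(23 \left(- \frac{1}{50}\right) - 20\right) = - 27 \left(- \frac{23}{50} - 20\right) = \left(-27\right) \left(- \frac{1023}{50}\right) = \frac{27621}{50}$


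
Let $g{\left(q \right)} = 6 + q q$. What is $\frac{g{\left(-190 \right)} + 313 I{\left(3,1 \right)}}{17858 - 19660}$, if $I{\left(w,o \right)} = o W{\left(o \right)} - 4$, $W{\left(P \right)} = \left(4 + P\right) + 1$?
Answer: $- \frac{18366}{901} \approx -20.384$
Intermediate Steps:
$W{\left(P \right)} = 5 + P$
$I{\left(w,o \right)} = -4 + o \left(5 + o\right)$ ($I{\left(w,o \right)} = o \left(5 + o\right) - 4 = -4 + o \left(5 + o\right)$)
$g{\left(q \right)} = 6 + q^{2}$
$\frac{g{\left(-190 \right)} + 313 I{\left(3,1 \right)}}{17858 - 19660} = \frac{\left(6 + \left(-190\right)^{2}\right) + 313 \left(-4 + 1 \left(5 + 1\right)\right)}{17858 - 19660} = \frac{\left(6 + 36100\right) + 313 \left(-4 + 1 \cdot 6\right)}{-1802} = \left(36106 + 313 \left(-4 + 6\right)\right) \left(- \frac{1}{1802}\right) = \left(36106 + 313 \cdot 2\right) \left(- \frac{1}{1802}\right) = \left(36106 + 626\right) \left(- \frac{1}{1802}\right) = 36732 \left(- \frac{1}{1802}\right) = - \frac{18366}{901}$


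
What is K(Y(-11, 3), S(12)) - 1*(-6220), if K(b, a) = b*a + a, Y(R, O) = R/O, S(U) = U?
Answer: 6188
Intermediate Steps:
K(b, a) = a + a*b (K(b, a) = a*b + a = a + a*b)
K(Y(-11, 3), S(12)) - 1*(-6220) = 12*(1 - 11/3) - 1*(-6220) = 12*(1 - 11*⅓) + 6220 = 12*(1 - 11/3) + 6220 = 12*(-8/3) + 6220 = -32 + 6220 = 6188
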